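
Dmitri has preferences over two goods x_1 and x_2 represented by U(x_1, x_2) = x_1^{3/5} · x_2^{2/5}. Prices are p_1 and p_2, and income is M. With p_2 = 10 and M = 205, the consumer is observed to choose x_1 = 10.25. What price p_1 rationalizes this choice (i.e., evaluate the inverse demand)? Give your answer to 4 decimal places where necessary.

MU_x_1/MU_x_2 = (0.6·x_2)/(0.4·x_1); tangency sets this equal to p_1/p_2.
Rearranging, p_2·x_2 = (2/3)·p_1·x_1. Substituting into the budget gives p_1·x_1·(1 + (2/3)) = M.
Demand: x_1*(p_1,p_2,M) = 0.6·M/p_1 and x_2* = 0.4·M/p_2.
Set x_1* = 10.25 in the demand function and solve for p_1: p_1 = 12.

p_1 = 12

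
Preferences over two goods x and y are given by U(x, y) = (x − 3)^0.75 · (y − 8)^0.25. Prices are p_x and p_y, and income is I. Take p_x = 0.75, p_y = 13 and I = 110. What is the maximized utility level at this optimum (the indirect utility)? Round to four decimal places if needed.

V = 1.3965

Let x' = x−3, y' = y−8. MRS = 3·y'/x' = p_x/p_y.
Substituting into the budget: x* = 3 + 0.75·(I − 3·p_x − 8·p_y)/p_x, and y* = 8 + 0.25·(…)/p_y.
Discretionary income = 110 − 3·0.75 − 8·13 = 3.75; x* = 3 + 0.75·3.75/0.75 = 6.75; y* = 8 + 0.25·3.75/13 = 8.0721.
Utility at the optimum: U(6.75, 8.0721) = 1.3965.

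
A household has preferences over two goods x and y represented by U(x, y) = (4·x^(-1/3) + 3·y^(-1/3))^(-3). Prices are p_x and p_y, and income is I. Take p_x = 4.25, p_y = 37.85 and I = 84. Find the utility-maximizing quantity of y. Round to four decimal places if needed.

y* = 1.2916

MRS = MU_x/MU_y = (4/3)·(y/x)^(4/3). Set equal to p_x/p_y.
Solve for the ratio: y/x = [(3/4)·p_x/p_y]^(0.75).
Substitute y = (y/x)·x into the budget: x* = I/(p_x + p_y·(y/x)).
Numerically y/x = 0.156329, so x* = 84/(4.25 + 37.85·0.156329) = 8.262 and y* = 0.156329·8.262 = 1.2916.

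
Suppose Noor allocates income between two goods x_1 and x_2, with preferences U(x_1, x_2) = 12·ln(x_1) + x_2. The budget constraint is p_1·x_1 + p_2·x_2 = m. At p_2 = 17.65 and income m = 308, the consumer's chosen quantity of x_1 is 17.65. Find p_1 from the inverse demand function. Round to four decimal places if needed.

MU_x_1 = 12/x_1, MU_x_2 = 1. Tangency: 12/x_1 = p_1/p_2.
So x_1*(p_1,p_2) = 12·p_2/p_1, independent of income; and x_2* = (m − 12·p_2)/p_2.
Set x_1* = 17.65 in the demand function and solve for p_1: p_1 = 12.

p_1 = 12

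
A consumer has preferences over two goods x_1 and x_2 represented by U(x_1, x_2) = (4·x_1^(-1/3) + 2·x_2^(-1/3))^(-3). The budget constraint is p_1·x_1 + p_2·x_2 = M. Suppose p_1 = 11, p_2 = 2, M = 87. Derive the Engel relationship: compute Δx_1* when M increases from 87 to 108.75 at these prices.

Δx_1* = 1.4243

From the CES first-order condition, 2·(x_2/x_1)^(4/3) = p_1/p_2.
Solve for the ratio: x_2/x_1 = [(1/2)·p_1/p_2]^(0.75).
With the ratio pinned down, the budget gives x_1* = M/(p_1 + p_2·(x_2/x_1)) and x_2* = (x_2/x_1)·x_1*.
Numerically x_2/x_1 = 2.1355, so x_1* = 87/(11 + 2·2.1355) = 5.6971.
At M' = 108.75: x_1* = 7.1213. Change: 7.1213 − 5.6971 = 1.4243.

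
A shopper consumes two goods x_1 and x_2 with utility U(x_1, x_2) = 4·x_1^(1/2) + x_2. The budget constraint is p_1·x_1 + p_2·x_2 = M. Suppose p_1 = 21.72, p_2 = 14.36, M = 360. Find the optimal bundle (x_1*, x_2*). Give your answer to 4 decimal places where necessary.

MU_x_1 = 2/√x_1, MU_x_2 = 1. Tangency: 2/√x_1 = p_1/p_2.
Thus x_1* = (2·p_2/p_1)² — independent of M — with the rest of income spent on x_2.
Plugging in: x_1* = (2·14.36/21.72)² = 1.7484, x_2* = 22.4251.

x_1* = 1.7484, x_2* = 22.4251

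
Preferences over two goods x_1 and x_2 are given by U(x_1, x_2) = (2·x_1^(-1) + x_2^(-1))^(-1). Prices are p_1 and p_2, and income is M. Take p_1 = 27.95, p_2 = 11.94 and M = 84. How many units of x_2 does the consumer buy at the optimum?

Numerically x_2/x_1 = 1.081867, so x_1* = 84/(27.95 + 11.94·1.081867) = 2.0554 and x_2* = 1.081867·2.0554 = 2.2237.

x_2* = 2.2237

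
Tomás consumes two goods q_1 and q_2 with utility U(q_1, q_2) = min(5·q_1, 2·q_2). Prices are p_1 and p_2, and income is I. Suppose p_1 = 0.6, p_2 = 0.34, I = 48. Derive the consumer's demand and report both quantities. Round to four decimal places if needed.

With perfect complements, no substitution: consume in ratio q_1:q_2 = 2:5.
Budget: p_1·q_1 + p_2·(5/2)·q_1 = I, so (2·p_1 + 5·p_2)·q_1 = 2·I.
Demand: q_1*(p_1,p_2,I) = 2·I/(2·p_1 + 5·p_2), q_2* = 5·I/(2·p_1 + 5·p_2).
Here 2·0.6 + 5·0.34 = 2.9, giving q_1* = 33.1034 and q_2* = 82.7586.

q_1* = 33.1034, q_2* = 82.7586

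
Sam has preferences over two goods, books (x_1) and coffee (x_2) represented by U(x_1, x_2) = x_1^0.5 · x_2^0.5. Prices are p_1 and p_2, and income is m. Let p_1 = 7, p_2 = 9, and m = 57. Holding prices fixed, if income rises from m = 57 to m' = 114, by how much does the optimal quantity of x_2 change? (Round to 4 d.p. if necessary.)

Δx_2* = 3.1667

MU_x_1/MU_x_2 = (0.5·x_2)/(0.5·x_1); tangency sets this equal to p_1/p_2.
Rearranging, p_2·x_2 = p_1·x_1. Substituting into the budget gives p_1·x_1·(1 + 1) = m.
Demand: x_1*(p_1,p_2,m) = 0.5·m/p_1 and x_2* = 0.5·m/p_2.
At p_1=7, p_2=9, m=57: x_2* = 0.5·57/9 = 3.1667.
At m' = 114: x_2* = 6.3333. Change: 6.3333 − 3.1667 = 3.1667.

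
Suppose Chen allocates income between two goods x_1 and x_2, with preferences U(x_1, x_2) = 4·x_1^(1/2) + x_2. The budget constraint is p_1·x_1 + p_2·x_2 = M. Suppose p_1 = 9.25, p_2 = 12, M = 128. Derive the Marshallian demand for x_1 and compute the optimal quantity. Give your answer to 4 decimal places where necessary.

x_1* = 6.7319

Set MRS = p_1/p_2: 2·x_1^(−1/2) = p_1/p_2.
Solve: √x_1 = 2·p_2/p_1, so x_1*(p_1,p_2) = (2·p_2/p_1)², and x_2* = (M − p_1·x_1*)/p_2.
Plugging in: x_1* = (2·12/9.25)² = 6.7319.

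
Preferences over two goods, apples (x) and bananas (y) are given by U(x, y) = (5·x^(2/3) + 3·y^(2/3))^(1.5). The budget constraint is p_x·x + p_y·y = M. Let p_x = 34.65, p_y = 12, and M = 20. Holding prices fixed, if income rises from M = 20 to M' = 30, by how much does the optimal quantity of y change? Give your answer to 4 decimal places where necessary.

MRS = MU_x/MU_y = (5/3)·(y/x)^(1/3). Set equal to p_x/p_y.
Hence y/x = ((3/5)·p_x/p_y)^(1/(1/3)), i.e. raised to the 3 power.
With the ratio pinned down, the budget gives x* = M/(p_x + p_y·(y/x)) and y* = (y/x)·x*.
Numerically y/x = 5.200196, so x* = 20/(34.65 + 12·5.200196) = 0.2061 and y* = 5.200196·0.2061 = 1.0716.
At M' = 30: y* = 1.6074. Change: 1.6074 − 1.0716 = 0.5358.

Δy* = 0.5358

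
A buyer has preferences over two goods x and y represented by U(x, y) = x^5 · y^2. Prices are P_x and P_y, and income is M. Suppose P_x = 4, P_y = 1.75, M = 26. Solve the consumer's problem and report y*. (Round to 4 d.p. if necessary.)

y* = 4.2449

Tangency: MRS = (5/2)·y/x = P_x/P_y.
Rearranging, P_y·y = (2/5)·P_x·x. Substituting into the budget gives P_x·x·(1 + (2/5)) = M.
Demand: x*(P_x,P_y,M) = 5/7·M/P_x and y* = 2/7·M/P_y.
At P_x=4, P_y=1.75, M=26: y* = 2/7·26/1.75 = 4.2449.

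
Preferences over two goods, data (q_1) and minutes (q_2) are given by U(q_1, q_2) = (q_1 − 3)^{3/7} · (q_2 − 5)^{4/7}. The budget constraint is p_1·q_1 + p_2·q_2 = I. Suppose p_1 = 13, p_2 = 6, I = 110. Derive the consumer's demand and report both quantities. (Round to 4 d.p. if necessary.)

Let q_1' = q_1−3, q_2' = q_2−5. MRS = (3/4)·q_2'/q_1' = p_1/p_2.
After buying the subsistence bundle (3, 5), a share 3/7 of the remaining income goes to q_1: q_1* = 3 + 3/7·(I − 3p_1 − 5p_2)/p_1.
Discretionary income = 110 − 3·13 − 5·6 = 41; q_1* = 3 + 3/7·41/13 = 4.3516; q_2* = 5 + 4/7·41/6 = 8.9048.

q_1* = 4.3516, q_2* = 8.9048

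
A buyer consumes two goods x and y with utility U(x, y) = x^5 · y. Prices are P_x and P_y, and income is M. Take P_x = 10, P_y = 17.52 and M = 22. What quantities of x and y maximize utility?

MU_x/MU_y = (5·y)/(x); tangency sets this equal to P_x/P_y.
Rearranging, P_y·y = (1/5)·P_x·x. Substituting into the budget gives P_x·x·(1 + (1/5)) = M.
Demand: x*(P_x,P_y,M) = 5/6·M/P_x and y* = 1/6·M/P_y.
At P_x=10, P_y=17.52, M=22: x* = 5/6·22/10 = 1.8333, y* = 0.2093.

x* = 1.8333, y* = 0.2093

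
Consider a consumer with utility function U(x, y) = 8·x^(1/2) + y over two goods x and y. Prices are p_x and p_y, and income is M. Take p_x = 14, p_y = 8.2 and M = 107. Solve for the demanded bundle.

Set MRS = p_x/p_y: 4·x^(−1/2) = p_x/p_y.
Solve: √x = 4·p_y/p_x, so x*(p_x,p_y) = (4·p_y/p_x)², and y* = (M − p_x·x*)/p_y.
Plugging in: x* = (4·8.2/14)² = 5.489, y* = 3.6774.

x* = 5.489, y* = 3.6774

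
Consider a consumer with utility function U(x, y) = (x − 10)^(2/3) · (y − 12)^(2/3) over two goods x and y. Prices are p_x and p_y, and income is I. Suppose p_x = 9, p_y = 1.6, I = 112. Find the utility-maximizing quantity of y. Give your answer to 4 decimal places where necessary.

y* = 12.875

MRS = (y−12)/(x−10). Tangency with p_x/p_y gives y−12 = (p_x/p_y)·(x−10).
Substituting into the budget: x* = 10 + 0.5·(I − 10·p_x − 12·p_y)/p_x, and y* = 12 + 0.5·(…)/p_y.
Discretionary income = 112 − 10·9 − 12·1.6 = 2.8; y* = 12 + 0.5·2.8/1.6 = 12.875.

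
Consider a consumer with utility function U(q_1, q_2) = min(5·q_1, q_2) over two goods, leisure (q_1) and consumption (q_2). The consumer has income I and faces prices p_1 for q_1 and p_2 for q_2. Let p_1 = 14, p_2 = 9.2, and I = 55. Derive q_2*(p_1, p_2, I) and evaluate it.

With perfect complements, no substitution: consume in ratio q_1:q_2 = 1:5.
Budget: p_1·q_1 + p_2·5·q_1 = I, so (p_1 + 5·p_2)·q_1 = I.
Demand: q_1*(p_1,p_2,I) = I/(p_1 + 5·p_2), q_2* = 5·I/(p_1 + 5·p_2).
Here 14 + 5·9.2 = 60, giving q_2* = 4.5833.

q_2* = 4.5833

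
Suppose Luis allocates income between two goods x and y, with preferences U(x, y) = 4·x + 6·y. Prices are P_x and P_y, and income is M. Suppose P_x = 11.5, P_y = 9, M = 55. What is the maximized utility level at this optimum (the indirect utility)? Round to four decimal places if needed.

Linear utility — the consumer picks whichever good has higher MU/price: 4/11.5 = 0.3478 vs 6/9 = 0.6667.
y gives more utility per dollar, so spend all income on y: y* = M/P_y, x* = 0.
Numerically: x* = 0, y* = 6.1111.
Utility at the optimum: U(0, 6.1111) = 36.6667.

V = 36.6667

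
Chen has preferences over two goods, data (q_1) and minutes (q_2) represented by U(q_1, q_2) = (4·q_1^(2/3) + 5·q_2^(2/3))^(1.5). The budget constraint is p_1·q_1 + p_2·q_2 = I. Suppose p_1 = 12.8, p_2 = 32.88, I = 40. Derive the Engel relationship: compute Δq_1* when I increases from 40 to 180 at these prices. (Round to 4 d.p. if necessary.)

MU_q_1 ∝ 4·q_1^(-1/3), MU_q_2 ∝ 5·q_2^(-1/3), so MRS = (4/5)·(q_2/q_1)^(1/3) = p_1/p_2.
Solve for the ratio: q_2/q_1 = [(5/4)·p_1/p_2]^(3).
Substitute q_2 = (q_2/q_1)·q_1 into the budget: q_1* = I/(p_1 + p_2·(q_2/q_1)).
Numerically q_2/q_1 = 0.11523, so q_1* = 40/(12.8 + 32.88·0.11523) = 2.4113.
At I' = 180: q_1* = 10.8507. Change: 10.8507 − 2.4113 = 8.4395.

Δq_1* = 8.4395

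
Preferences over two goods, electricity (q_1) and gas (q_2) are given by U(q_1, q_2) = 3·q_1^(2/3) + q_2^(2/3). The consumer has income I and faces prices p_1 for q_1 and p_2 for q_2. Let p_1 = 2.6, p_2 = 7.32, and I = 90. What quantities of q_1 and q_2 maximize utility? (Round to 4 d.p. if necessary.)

q_1* = 34.4544, q_2* = 0.0572

MU_q_1 ∝ 3·q_1^(-1/3), MU_q_2 ∝ q_2^(-1/3), so MRS = 3·(q_2/q_1)^(1/3) = p_1/p_2.
Solve for the ratio: q_2/q_1 = [(1/3)·p_1/p_2]^(3).
With the ratio pinned down, the budget gives q_1* = I/(p_1 + p_2·(q_2/q_1)) and q_2* = (q_2/q_1)·q_1*.
Numerically q_2/q_1 = 0.00166, so q_1* = 90/(2.6 + 7.32·0.00166) = 34.4544 and q_2* = 0.00166·34.4544 = 0.0572.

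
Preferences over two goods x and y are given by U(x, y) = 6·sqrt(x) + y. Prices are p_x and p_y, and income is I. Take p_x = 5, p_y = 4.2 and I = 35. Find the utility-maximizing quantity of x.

MU_x = 3/√x, MU_y = 1. Tangency: 3/√x = p_x/p_y.
Thus x* = (3·p_y/p_x)² — independent of I — with the rest of income spent on y.
Plugging in: x* = (3·4.2/5)² = 6.3504.

x* = 6.3504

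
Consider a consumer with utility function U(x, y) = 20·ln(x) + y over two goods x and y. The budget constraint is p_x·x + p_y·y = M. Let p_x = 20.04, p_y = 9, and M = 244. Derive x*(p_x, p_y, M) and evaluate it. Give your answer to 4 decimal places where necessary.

MU_x = 20/x, MU_y = 1. Tangency: 20/x = p_x/p_y.
So x*(p_x,p_y) = 20·p_y/p_x, independent of income; and y* = (M − 20·p_y)/p_y.
At the given prices: x* = 20·9/20.04 = 8.982.

x* = 8.982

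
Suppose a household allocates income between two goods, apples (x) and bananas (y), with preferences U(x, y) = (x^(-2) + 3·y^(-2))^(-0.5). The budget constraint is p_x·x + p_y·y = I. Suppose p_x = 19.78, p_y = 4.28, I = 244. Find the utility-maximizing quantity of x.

x* = 8.1166

MU_x ∝ x^(-3), MU_y ∝ 3·y^(-3), so MRS = (1/3)·(y/x)^(3) = p_x/p_y.
Hence y/x = (3·p_x/p_y)^(1/(3)), i.e. raised to the 1/3 power.
With the ratio pinned down, the budget gives x* = I/(p_x + p_y·(y/x)) and y* = (y/x)·x*.
Numerically y/x = 2.402341, so x* = 244/(19.78 + 4.28·2.402341) = 8.1166.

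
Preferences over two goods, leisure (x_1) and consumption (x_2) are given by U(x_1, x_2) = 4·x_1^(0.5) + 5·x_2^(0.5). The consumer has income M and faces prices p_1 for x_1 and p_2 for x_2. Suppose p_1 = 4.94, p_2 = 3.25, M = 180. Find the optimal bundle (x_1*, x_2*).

MRS = MU_x_1/MU_x_2 = (4/5)·(x_2/x_1)^(0.5). Set equal to p_1/p_2.
Solve for the ratio: x_2/x_1 = [(5/4)·p_1/p_2]^(2).
Substitute x_2 = (x_2/x_1)·x_1 into the budget: x_1* = M/(p_1 + p_2·(x_2/x_1)).
Numerically x_2/x_1 = 3.61, so x_1* = 180/(4.94 + 3.25·3.61) = 10.7962 and x_2* = 3.61·10.7962 = 38.9744.

x_1* = 10.7962, x_2* = 38.9744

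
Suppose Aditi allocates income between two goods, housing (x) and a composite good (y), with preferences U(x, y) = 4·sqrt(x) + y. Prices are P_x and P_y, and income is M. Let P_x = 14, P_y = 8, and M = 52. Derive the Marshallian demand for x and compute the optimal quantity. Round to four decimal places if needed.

Set MRS = P_x/P_y: 2·x^(−1/2) = P_x/P_y.
Thus x* = (2·P_y/P_x)² — independent of M — with the rest of income spent on y.
Plugging in: x* = (2·8/14)² = 1.3061.

x* = 1.3061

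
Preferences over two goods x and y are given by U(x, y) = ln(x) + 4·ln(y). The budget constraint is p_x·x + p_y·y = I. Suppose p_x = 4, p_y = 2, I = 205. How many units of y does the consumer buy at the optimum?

Demand: x*(p_x,p_y,I) = 0.2·I/p_x and y* = 0.8·I/p_y.
At p_x=4, p_y=2, I=205: y* = 0.8·205/2 = 82.

y* = 82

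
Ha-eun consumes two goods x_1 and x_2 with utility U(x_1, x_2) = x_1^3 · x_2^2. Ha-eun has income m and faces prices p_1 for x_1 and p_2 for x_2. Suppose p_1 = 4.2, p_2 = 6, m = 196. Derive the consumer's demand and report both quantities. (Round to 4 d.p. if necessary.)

x_1* = 28, x_2* = 13.0667

MU_x_1/MU_x_2 = (3·x_2)/(2·x_1); tangency sets this equal to p_1/p_2.
So 3·p_2·x_2 = 2·p_1·x_1; combined with the budget, a share 0.6 of income goes to x_1.
Demand: x_1*(p_1,p_2,m) = 0.6·m/p_1 and x_2* = 0.4·m/p_2.
At p_1=4.2, p_2=6, m=196: x_1* = 0.6·196/4.2 = 28, x_2* = 13.0667.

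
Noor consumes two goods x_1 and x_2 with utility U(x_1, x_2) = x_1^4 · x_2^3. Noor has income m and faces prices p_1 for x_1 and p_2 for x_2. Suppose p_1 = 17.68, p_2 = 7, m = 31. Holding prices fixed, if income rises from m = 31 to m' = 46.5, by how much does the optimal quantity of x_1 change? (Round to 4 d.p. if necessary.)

Δx_1* = 0.501

Tangency: MRS = (4/3)·x_2/x_1 = p_1/p_2.
Rearranging, p_2·x_2 = (3/4)·p_1·x_1. Substituting into the budget gives p_1·x_1·(1 + (3/4)) = m.
Demand: x_1*(p_1,p_2,m) = 4/7·m/p_1 and x_2* = 3/7·m/p_2.
At p_1=17.68, p_2=7, m=31: x_1* = 4/7·31/17.68 = 1.0019.
At m' = 46.5: x_1* = 1.5029. Change: 1.5029 − 1.0019 = 0.501.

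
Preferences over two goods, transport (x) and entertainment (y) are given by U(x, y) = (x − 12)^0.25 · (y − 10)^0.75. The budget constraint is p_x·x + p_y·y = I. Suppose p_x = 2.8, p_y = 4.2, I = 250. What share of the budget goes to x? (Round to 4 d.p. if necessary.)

After buying the subsistence bundle (12, 10), a share 0.25 of the remaining income goes to x: x* = 12 + 0.25·(I − 12p_x − 10p_y)/p_x.
Discretionary income = 250 − 12·2.8 − 10·4.2 = 174.4; x* = 12 + 0.25·174.4/2.8 = 27.5714; y* = 10 + 0.75·174.4/4.2 = 41.1429.
Expenditure on x: 2.8·27.5714 = 77.2; share = 0.3088.

share on x = 0.3088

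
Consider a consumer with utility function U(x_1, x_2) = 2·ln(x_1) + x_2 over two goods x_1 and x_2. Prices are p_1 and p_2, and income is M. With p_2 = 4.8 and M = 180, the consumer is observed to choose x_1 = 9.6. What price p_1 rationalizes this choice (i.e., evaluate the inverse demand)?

p_1 = 1

Set MRS = p_1/p_2: (2/x_1)/1 = p_1/p_2.
So x_1*(p_1,p_2) = 2·p_2/p_1, independent of income; and x_2* = (M − 2·p_2)/p_2.
Set x_1* = 9.6 in the demand function and solve for p_1: p_1 = 1.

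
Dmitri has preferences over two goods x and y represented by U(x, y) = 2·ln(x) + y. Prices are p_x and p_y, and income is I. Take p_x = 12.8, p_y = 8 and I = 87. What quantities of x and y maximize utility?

x* = 1.25, y* = 8.875

Set MRS = p_x/p_y: (2/x)/1 = p_x/p_y.
So x*(p_x,p_y) = 2·p_y/p_x, independent of income; and y* = (I − 2·p_y)/p_y.
At the given prices: x* = 2·8/12.8 = 1.25, and y* = 8.875.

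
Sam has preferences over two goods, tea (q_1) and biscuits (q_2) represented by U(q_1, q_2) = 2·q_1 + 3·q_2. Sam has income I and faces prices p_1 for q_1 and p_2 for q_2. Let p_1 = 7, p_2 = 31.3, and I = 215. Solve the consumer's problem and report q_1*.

Perfect substitutes: compare marginal utility per dollar. 2/p_1 vs 3/p_2 → 0.2857 vs 0.0958.
q_1 gives more utility per dollar, so spend all income on q_1: q_1* = I/p_1, q_2* = 0.
Numerically: q_1* = 30.7143, q_2* = 0.

q_1* = 30.7143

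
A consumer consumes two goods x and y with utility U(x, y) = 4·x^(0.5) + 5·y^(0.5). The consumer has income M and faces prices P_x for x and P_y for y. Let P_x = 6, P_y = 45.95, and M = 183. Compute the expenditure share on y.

share on y = 0.1695

MU_x ∝ 4·x^(-0.5), MU_y ∝ 5·y^(-0.5), so MRS = (4/5)·(y/x)^(0.5) = P_x/P_y.
Solve for the ratio: y/x = [(5/4)·P_x/P_y]^(2).
Substitute y = (y/x)·x into the budget: x* = M/(P_x + P_y·(y/x)).
Numerically y/x = 0.026641, so x* = 183/(6 + 45.95·0.026641) = 25.3317 and y* = 0.026641·25.3317 = 0.6749.
Expenditure on y: 45.95·0.6749 = 31.0099; share = 0.1695.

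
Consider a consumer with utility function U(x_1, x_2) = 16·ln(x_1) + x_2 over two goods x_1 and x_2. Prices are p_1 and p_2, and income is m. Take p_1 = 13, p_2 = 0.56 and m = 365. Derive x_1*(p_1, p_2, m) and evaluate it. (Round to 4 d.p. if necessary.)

x_1* = 0.6892

MU_x_1 = 16/x_1, MU_x_2 = 1. Tangency: 16/x_1 = p_1/p_2.
So x_1*(p_1,p_2) = 16·p_2/p_1, independent of income; and x_2* = (m − 16·p_2)/p_2.
At the given prices: x_1* = 16·0.56/13 = 0.6892.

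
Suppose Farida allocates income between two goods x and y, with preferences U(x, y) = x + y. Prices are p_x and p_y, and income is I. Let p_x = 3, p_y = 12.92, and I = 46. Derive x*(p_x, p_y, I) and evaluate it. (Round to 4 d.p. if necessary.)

x gives more utility per dollar, so spend all income on x: x* = I/p_x, y* = 0.
Numerically: x* = 15.3333, y* = 0.

x* = 15.3333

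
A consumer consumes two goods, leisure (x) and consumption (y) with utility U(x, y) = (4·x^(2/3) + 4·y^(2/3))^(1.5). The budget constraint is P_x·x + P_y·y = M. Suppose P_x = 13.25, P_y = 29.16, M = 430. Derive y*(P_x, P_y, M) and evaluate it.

y* = 2.5236

Numerically y/x = 0.093818, so x* = 430/(13.25 + 29.16·0.093818) = 26.899 and y* = 0.093818·26.899 = 2.5236.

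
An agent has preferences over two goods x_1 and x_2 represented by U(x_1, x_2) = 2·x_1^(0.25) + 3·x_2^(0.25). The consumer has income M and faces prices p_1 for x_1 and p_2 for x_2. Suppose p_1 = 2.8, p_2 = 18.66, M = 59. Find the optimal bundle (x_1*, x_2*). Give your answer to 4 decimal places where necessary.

MU_x_1 ∝ 2·x_1^(-0.75), MU_x_2 ∝ 3·x_2^(-0.75), so MRS = (2/3)·(x_2/x_1)^(0.75) = p_1/p_2.
Solve for the ratio: x_2/x_1 = [(3/2)·p_1/p_2]^(4/3).
With the ratio pinned down, the budget gives x_1* = M/(p_1 + p_2·(x_2/x_1)) and x_2* = (x_2/x_1)·x_1*.
Numerically x_2/x_1 = 0.136915, so x_1* = 59/(2.8 + 18.66·0.136915) = 11.0181 and x_2* = 0.136915·11.0181 = 1.5085.

x_1* = 11.0181, x_2* = 1.5085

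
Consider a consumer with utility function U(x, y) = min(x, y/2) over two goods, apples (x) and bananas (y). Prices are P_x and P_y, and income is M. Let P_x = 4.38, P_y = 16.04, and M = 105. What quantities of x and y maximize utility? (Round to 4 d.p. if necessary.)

x* = 2.8799, y* = 5.7597

With perfect complements, no substitution: consume in ratio x:y = 1:2.
Budget: P_x·x + P_y·2·x = M, so (P_x + 2·P_y)·x = M.
Demand: x*(P_x,P_y,M) = M/(P_x + 2·P_y), y* = 2·M/(P_x + 2·P_y).
Here 4.38 + 2·16.04 = 36.46, giving x* = 2.8799 and y* = 5.7597.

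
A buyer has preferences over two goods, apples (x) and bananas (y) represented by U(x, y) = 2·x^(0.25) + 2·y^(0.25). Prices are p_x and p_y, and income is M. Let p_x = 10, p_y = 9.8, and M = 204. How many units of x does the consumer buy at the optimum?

MU_x ∝ 2·x^(-0.75), MU_y ∝ 2·y^(-0.75), so MRS = (y/x)^(0.75) = p_x/p_y.
Hence y/x = (p_x/p_y)^(1/(0.75)), i.e. raised to the 4/3 power.
Substitute y = (y/x)·x into the budget: x* = M/(p_x + p_y·(y/x)).
Numerically y/x = 1.027303, so x* = 204/(10 + 9.8·1.027303) = 10.1657.

x* = 10.1657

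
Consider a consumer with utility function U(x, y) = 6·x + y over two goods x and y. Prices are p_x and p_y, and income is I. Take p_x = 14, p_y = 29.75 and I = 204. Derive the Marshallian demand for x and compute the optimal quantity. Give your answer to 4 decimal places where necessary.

Perfect substitutes: compare marginal utility per dollar. 6/p_x vs 1/p_y → 0.4286 vs 0.0336.
x gives more utility per dollar, so spend all income on x: x* = I/p_x, y* = 0.
Numerically: x* = 14.5714, y* = 0.

x* = 14.5714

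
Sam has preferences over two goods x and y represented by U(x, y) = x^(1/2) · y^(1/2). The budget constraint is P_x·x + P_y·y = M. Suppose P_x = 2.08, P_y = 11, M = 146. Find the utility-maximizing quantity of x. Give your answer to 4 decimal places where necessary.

x* = 35.0962

The MRS is y/x. Set MRS = P_x/P_y.
Rearranging, P_y·y = P_x·x. Substituting into the budget gives P_x·x·(1 + 1) = M.
Demand: x*(P_x,P_y,M) = 0.5·M/P_x and y* = 0.5·M/P_y.
At P_x=2.08, P_y=11, M=146: x* = 0.5·146/2.08 = 35.0962.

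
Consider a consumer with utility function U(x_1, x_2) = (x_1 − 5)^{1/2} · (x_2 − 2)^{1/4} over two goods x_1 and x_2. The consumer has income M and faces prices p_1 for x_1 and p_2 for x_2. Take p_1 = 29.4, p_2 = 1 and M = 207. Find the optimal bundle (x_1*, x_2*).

x_1* = 6.3152, x_2* = 21.3333

MRS = 2·(x_2−2)/(x_1−5). Tangency with p_1/p_2 gives x_2−2 = (1/2)·(p_1/p_2)·(x_1−5).
Substituting into the budget: x_1* = 5 + 2/3·(M − 5·p_1 − 2·p_2)/p_1, and x_2* = 2 + 1/3·(…)/p_2.
Discretionary income = 207 − 5·29.4 − 2·1 = 58; x_1* = 5 + 2/3·58/29.4 = 6.3152; x_2* = 2 + 1/3·58/1 = 21.3333.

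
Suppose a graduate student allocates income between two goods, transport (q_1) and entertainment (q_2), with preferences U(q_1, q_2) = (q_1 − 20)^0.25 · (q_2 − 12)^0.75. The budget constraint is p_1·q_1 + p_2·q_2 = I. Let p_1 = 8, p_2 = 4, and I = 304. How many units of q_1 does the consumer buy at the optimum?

q_1* = 23

Let q_1' = q_1−20, q_2' = q_2−12. MRS = (1/3)·q_2'/q_1' = p_1/p_2.
After buying the subsistence bundle (20, 12), a share 0.25 of the remaining income goes to q_1: q_1* = 20 + 0.25·(I − 20p_1 − 12p_2)/p_1.
Discretionary income = 304 − 20·8 − 12·4 = 96; q_1* = 20 + 0.25·96/8 = 23.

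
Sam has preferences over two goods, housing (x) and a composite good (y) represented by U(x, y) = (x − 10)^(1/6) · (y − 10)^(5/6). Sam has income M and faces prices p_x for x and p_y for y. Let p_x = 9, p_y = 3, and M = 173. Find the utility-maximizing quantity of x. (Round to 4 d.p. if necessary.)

This is Cobb-Douglas in (x−10, y−10): tangency gives 1/6·p_y·(y−10) = 5/6·p_x·(x−10).
After buying the subsistence bundle (10, 10), a share 1/6 of the remaining income goes to x: x* = 10 + 1/6·(M − 10p_x − 10p_y)/p_x.
Discretionary income = 173 − 10·9 − 10·3 = 53; x* = 10 + 1/6·53/9 = 10.9815.

x* = 10.9815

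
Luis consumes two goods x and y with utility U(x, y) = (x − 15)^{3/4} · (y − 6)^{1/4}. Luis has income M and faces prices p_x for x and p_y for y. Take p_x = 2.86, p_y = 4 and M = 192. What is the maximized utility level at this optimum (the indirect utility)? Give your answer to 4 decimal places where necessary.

Discretionary income = 192 − 15·2.86 − 6·4 = 125.1; x* = 15 + 0.75·125.1/2.86 = 47.8059; y* = 6 + 0.25·125.1/4 = 13.8187.
Utility at the optimum: U(47.8059, 13.8187) = 22.9218.

V = 22.9218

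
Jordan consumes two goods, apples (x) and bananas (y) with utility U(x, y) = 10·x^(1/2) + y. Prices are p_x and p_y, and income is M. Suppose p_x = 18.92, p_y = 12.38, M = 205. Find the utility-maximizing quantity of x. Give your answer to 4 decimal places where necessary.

Thus x* = (5·p_y/p_x)² — independent of M — with the rest of income spent on y.
Plugging in: x* = (5·12.38/18.92)² = 10.7038.

x* = 10.7038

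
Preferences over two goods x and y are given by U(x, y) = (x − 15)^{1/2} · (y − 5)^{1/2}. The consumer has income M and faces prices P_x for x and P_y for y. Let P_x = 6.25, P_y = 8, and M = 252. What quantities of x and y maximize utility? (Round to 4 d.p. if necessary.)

x* = 24.46, y* = 12.3906

Let x' = x−15, y' = y−5. MRS = y'/x' = P_x/P_y.
After buying the subsistence bundle (15, 5), a share 0.5 of the remaining income goes to x: x* = 15 + 0.5·(M − 15P_x − 5P_y)/P_x.
Discretionary income = 252 − 15·6.25 − 5·8 = 118.25; x* = 15 + 0.5·118.25/6.25 = 24.46; y* = 5 + 0.5·118.25/8 = 12.3906.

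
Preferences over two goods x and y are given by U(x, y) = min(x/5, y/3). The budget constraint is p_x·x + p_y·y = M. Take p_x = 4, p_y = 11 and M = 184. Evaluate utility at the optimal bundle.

Demand: x*(p_x,p_y,M) = 5·M/(5·p_x + 3·p_y), y* = 3·M/(5·p_x + 3·p_y).
Here 5·4 + 3·11 = 53, giving x* = 17.3585 and y* = 10.4151.
Utility at the optimum: U(17.3585, 10.4151) = 3.4717.

V = 3.4717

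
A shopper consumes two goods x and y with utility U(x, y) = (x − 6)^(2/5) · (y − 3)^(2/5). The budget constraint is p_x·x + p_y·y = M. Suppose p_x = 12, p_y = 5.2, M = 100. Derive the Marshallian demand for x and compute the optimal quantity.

x* = 6.5167

This is Cobb-Douglas in (x−6, y−3): tangency gives 0.4·p_y·(y−3) = 0.4·p_x·(x−6).
After buying the subsistence bundle (6, 3), a share 0.5 of the remaining income goes to x: x* = 6 + 0.5·(M − 6p_x − 3p_y)/p_x.
Discretionary income = 100 − 6·12 − 3·5.2 = 12.4; x* = 6 + 0.5·12.4/12 = 6.5167.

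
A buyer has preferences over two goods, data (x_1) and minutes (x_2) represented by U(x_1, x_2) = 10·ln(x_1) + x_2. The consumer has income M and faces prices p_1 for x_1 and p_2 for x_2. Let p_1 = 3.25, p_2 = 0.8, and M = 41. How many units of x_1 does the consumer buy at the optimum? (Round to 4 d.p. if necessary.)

Set MRS = p_1/p_2: (10/x_1)/1 = p_1/p_2.
So x_1*(p_1,p_2) = 10·p_2/p_1, independent of income; and x_2* = (M − 10·p_2)/p_2.
At the given prices: x_1* = 10·0.8/3.25 = 2.4615.

x_1* = 2.4615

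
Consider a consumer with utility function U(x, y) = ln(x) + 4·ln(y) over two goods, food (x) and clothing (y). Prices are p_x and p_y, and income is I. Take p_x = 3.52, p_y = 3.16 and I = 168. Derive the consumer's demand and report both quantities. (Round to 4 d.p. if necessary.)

x* = 9.5455, y* = 42.5316

The MRS is (1/4)·y/x. Set MRS = p_x/p_y.
So p_y·y = 4·p_x·x; combined with the budget, a share 0.2 of income goes to x.
Demand: x*(p_x,p_y,I) = 0.2·I/p_x and y* = 0.8·I/p_y.
At p_x=3.52, p_y=3.16, I=168: x* = 0.2·168/3.52 = 9.5455, y* = 42.5316.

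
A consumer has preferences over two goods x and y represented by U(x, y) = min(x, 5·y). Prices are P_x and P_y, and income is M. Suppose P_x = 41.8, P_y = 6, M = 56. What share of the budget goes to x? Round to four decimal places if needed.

Leontief preferences: the optimum is at the kink where x/5 = y/1, i.e. y = (1/5)·x.
Budget: P_x·x + P_y·(1/5)·x = M, so (5·P_x + P_y)·x = 5·M.
Demand: x*(P_x,P_y,M) = 5·M/(5·P_x + P_y), y* = M/(5·P_x + P_y).
Here 5·41.8 + 6 = 215, giving x* = 1.3023 and y* = 0.2605.
Expenditure on x: 41.8·1.3023 = 54.4372; share = 0.9721.

share on x = 0.9721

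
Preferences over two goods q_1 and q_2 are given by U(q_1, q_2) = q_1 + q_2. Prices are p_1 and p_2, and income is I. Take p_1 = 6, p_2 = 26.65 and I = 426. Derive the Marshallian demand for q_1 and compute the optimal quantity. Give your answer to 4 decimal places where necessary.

Perfect substitutes: compare marginal utility per dollar. 1/p_1 vs 1/p_2 → 0.1667 vs 0.0375.
q_1 gives more utility per dollar, so spend all income on q_1: q_1* = I/p_1, q_2* = 0.
Numerically: q_1* = 71, q_2* = 0.

q_1* = 71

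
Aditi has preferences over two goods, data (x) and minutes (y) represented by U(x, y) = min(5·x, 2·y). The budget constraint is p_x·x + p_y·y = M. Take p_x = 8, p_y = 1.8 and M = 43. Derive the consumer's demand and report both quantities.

Leontief preferences: the optimum is at the kink where x/2 = y/5, i.e. y = (5/2)·x.
Budget: p_x·x + p_y·(5/2)·x = M, so (2·p_x + 5·p_y)·x = 2·M.
Demand: x*(p_x,p_y,M) = 2·M/(2·p_x + 5·p_y), y* = 5·M/(2·p_x + 5·p_y).
Here 2·8 + 5·1.8 = 25, giving x* = 3.44 and y* = 8.6.

x* = 3.44, y* = 8.6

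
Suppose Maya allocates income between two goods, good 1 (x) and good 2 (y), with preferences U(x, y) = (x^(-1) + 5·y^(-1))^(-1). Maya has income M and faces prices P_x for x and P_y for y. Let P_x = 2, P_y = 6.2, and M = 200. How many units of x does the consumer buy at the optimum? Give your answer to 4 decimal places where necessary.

x* = 20.2552

From the CES first-order condition, (1/5)·(y/x)^(2) = P_x/P_y.
Hence y/x = (5·P_x/P_y)^(1/(2)), i.e. raised to the 0.5 power.
Substitute y = (y/x)·x into the budget: x* = M/(P_x + P_y·(y/x)).
Numerically y/x = 1.270001, so x* = 200/(2 + 6.2·1.270001) = 20.2552.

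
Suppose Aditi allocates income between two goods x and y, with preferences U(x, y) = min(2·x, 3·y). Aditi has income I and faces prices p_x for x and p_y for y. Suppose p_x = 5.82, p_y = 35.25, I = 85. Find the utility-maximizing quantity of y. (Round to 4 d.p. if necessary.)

With perfect complements, no substitution: consume in ratio x:y = 3:2.
Budget: p_x·x + p_y·(2/3)·x = I, so (3·p_x + 2·p_y)·x = 3·I.
Demand: x*(p_x,p_y,I) = 3·I/(3·p_x + 2·p_y), y* = 2·I/(3·p_x + 2·p_y).
Here 3·5.82 + 2·35.25 = 87.96, giving y* = 1.9327.

y* = 1.9327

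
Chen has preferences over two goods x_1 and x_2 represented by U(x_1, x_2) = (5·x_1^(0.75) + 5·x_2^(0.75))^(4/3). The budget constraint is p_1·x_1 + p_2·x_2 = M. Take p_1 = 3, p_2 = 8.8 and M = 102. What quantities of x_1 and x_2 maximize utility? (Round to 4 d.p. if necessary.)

x_1* = 32.7043, x_2* = 0.4417

Substitute x_2 = (x_2/x_1)·x_1 into the budget: x_1* = M/(p_1 + p_2·(x_2/x_1)).
Numerically x_2/x_1 = 0.013507, so x_1* = 102/(3 + 8.8·0.013507) = 32.7043 and x_2* = 0.013507·32.7043 = 0.4417.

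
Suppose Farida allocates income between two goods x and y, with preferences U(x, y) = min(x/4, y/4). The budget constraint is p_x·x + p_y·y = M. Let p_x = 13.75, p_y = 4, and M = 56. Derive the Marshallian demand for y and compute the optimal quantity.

y* = 3.1549

Leontief preferences: the optimum is at the kink where x/4 = y/4, i.e. y = x.
Budget: p_x·x + p_y·x = M, so (4·p_x + 4·p_y)·x = 4·M.
Demand: x*(p_x,p_y,M) = 4·M/(4·p_x + 4·p_y), y* = 4·M/(4·p_x + 4·p_y).
Here 4·13.75 + 4·4 = 71, giving y* = 3.1549.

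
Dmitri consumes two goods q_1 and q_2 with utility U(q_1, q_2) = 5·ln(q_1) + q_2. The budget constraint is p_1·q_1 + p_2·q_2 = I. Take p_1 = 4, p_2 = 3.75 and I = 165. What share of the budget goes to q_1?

Set MRS = p_1/p_2: (5/q_1)/1 = p_1/p_2.
So q_1*(p_1,p_2) = 5·p_2/p_1, independent of income; and q_2* = (I − 5·p_2)/p_2.
At the given prices: q_1* = 5·3.75/4 = 4.6875, and q_2* = 39.
Expenditure on q_1: 4·4.6875 = 18.75; share = 0.1136.

share on q_1 = 0.1136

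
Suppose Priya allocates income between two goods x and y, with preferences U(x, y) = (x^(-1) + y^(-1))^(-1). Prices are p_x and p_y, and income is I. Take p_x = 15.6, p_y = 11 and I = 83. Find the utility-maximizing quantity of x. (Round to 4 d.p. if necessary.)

MU_x ∝ x^(-2), MU_y ∝ y^(-2), so MRS = (y/x)^(2) = p_x/p_y.
Solve for the ratio: y/x = [p_x/p_y]^(0.5).
With the ratio pinned down, the budget gives x* = I/(p_x + p_y·(y/x)) and y* = (y/x)·x*.
Numerically y/x = 1.190874, so x* = 83/(15.6 + 11·1.190874) = 2.892.

x* = 2.892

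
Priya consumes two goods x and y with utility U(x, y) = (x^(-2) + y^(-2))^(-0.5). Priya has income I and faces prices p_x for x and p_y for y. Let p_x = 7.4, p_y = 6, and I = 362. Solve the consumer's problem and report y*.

y* = 28.0612

Numerically y/x = 1.072408, so x* = 362/(7.4 + 6·1.072408) = 26.1666 and y* = 1.072408·26.1666 = 28.0612.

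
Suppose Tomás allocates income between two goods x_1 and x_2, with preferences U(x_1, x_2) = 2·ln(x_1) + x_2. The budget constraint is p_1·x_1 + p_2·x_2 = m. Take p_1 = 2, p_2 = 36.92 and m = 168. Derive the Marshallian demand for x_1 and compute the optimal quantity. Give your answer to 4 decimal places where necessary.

Set MRS = p_1/p_2: (2/x_1)/1 = p_1/p_2.
So x_1*(p_1,p_2) = 2·p_2/p_1, independent of income; and x_2* = (m − 2·p_2)/p_2.
At the given prices: x_1* = 2·36.92/2 = 36.92.

x_1* = 36.92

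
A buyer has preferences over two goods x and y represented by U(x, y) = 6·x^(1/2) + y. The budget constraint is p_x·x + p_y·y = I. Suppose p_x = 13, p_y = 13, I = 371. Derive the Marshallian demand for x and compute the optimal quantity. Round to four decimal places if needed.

Plugging in: x* = (3·13/13)² = 9.

x* = 9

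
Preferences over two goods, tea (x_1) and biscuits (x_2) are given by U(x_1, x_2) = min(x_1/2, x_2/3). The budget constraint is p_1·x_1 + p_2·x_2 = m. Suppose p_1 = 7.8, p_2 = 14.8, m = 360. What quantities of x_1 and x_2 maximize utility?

Demand: x_1*(p_1,p_2,m) = 2·m/(2·p_1 + 3·p_2), x_2* = 3·m/(2·p_1 + 3·p_2).
Here 2·7.8 + 3·14.8 = 60, giving x_1* = 12 and x_2* = 18.

x_1* = 12, x_2* = 18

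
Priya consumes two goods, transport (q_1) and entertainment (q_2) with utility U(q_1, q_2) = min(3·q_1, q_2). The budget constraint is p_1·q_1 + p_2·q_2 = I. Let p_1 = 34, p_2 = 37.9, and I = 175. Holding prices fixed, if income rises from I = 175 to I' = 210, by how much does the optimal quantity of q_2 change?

Δq_2* = 0.7109

Demand: q_1*(p_1,p_2,I) = I/(p_1 + 3·p_2), q_2* = 3·I/(p_1 + 3·p_2).
Here 34 + 3·37.9 = 147.7, giving q_2* = 3.5545.
At I' = 210: q_2* = 4.2654. Change: 4.2654 − 3.5545 = 0.7109.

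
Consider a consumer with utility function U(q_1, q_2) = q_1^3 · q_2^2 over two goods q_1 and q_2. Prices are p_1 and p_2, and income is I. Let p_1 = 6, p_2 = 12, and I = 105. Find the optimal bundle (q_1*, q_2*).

MU_q_1/MU_q_2 = (3·q_2)/(2·q_1); tangency sets this equal to p_1/p_2.
Rearranging, p_2·q_2 = (2/3)·p_1·q_1. Substituting into the budget gives p_1·q_1·(1 + (2/3)) = I.
Demand: q_1*(p_1,p_2,I) = 0.6·I/p_1 and q_2* = 0.4·I/p_2.
At p_1=6, p_2=12, I=105: q_1* = 0.6·105/6 = 10.5, q_2* = 3.5.

q_1* = 10.5, q_2* = 3.5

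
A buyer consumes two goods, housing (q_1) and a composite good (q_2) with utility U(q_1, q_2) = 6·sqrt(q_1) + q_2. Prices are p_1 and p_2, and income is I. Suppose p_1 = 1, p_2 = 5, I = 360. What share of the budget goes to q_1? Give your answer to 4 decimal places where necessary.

Thus q_1* = (3·p_2/p_1)² — independent of I — with the rest of income spent on q_2.
Plugging in: q_1* = (3·5/1)² = 225, q_2* = 27.
Expenditure on q_1: 1·225 = 225; share = 0.625.

share on q_1 = 0.625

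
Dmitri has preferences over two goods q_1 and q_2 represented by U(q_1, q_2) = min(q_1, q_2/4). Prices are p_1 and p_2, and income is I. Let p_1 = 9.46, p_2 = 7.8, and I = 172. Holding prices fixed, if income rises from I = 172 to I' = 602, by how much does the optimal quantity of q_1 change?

Δq_1* = 10.5755

With perfect complements, no substitution: consume in ratio q_1:q_2 = 1:4.
Budget: p_1·q_1 + p_2·4·q_1 = I, so (p_1 + 4·p_2)·q_1 = I.
Demand: q_1*(p_1,p_2,I) = I/(p_1 + 4·p_2), q_2* = 4·I/(p_1 + 4·p_2).
Here 9.46 + 4·7.8 = 40.66, giving q_1* = 4.2302.
At I' = 602: q_1* = 14.8057. Change: 14.8057 − 4.2302 = 10.5755.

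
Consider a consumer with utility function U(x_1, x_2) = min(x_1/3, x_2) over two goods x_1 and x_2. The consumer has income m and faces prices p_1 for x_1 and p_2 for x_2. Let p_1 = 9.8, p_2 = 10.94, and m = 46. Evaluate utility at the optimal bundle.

V = 1.1403

With perfect complements, no substitution: consume in ratio x_1:x_2 = 3:1.
Budget: p_1·x_1 + p_2·(1/3)·x_1 = m, so (3·p_1 + p_2)·x_1 = 3·m.
Demand: x_1*(p_1,p_2,m) = 3·m/(3·p_1 + p_2), x_2* = m/(3·p_1 + p_2).
Here 3·9.8 + 10.94 = 40.34, giving x_1* = 3.4209 and x_2* = 1.1403.
Utility at the optimum: U(3.4209, 1.1403) = 1.1403.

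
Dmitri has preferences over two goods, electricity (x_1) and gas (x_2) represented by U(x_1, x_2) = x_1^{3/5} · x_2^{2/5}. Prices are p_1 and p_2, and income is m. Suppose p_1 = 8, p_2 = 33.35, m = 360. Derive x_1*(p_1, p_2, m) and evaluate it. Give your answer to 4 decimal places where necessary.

Demand: x_1*(p_1,p_2,m) = 0.6·m/p_1 and x_2* = 0.4·m/p_2.
At p_1=8, p_2=33.35, m=360: x_1* = 0.6·360/8 = 27.

x_1* = 27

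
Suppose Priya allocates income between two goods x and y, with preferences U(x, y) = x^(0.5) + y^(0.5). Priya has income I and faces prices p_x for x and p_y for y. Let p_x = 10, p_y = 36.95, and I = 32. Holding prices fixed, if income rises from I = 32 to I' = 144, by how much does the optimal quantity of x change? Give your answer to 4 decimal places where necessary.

Δx* = 8.8145

MRS = MU_x/MU_y = (y/x)^(0.5). Set equal to p_x/p_y.
Hence y/x = (p_x/p_y)^(1/(0.5)), i.e. raised to the 2 power.
With the ratio pinned down, the budget gives x* = I/(p_x + p_y·(y/x)) and y* = (y/x)·x*.
Numerically y/x = 0.073244, so x* = 32/(10 + 36.95·0.073244) = 2.5184.
At I' = 144: x* = 11.3329. Change: 11.3329 − 2.5184 = 8.8145.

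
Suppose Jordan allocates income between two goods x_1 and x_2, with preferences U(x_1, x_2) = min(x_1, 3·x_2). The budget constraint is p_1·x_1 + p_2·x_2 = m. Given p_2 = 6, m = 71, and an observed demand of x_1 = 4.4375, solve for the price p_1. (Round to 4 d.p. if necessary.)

With perfect complements, no substitution: consume in ratio x_1:x_2 = 3:1.
Budget: p_1·x_1 + p_2·(1/3)·x_1 = m, so (3·p_1 + p_2)·x_1 = 3·m.
Demand: x_1*(p_1,p_2,m) = 3·m/(3·p_1 + p_2), x_2* = m/(3·p_1 + p_2).
Set x_1* = 4.4375 in the demand function and solve for p_1: p_1 = 14.

p_1 = 14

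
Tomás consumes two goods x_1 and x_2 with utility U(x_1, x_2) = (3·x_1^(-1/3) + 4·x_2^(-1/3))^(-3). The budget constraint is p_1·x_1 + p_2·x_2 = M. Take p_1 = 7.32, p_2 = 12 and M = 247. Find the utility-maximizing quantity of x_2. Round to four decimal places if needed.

MU_x_1 ∝ 3·x_1^(-4/3), MU_x_2 ∝ 4·x_2^(-4/3), so MRS = (3/4)·(x_2/x_1)^(4/3) = p_1/p_2.
Solve for the ratio: x_2/x_1 = [(4/3)·p_1/p_2]^(0.75).
With the ratio pinned down, the budget gives x_1* = M/(p_1 + p_2·(x_2/x_1)) and x_2* = (x_2/x_1)·x_1*.
Numerically x_2/x_1 = 0.856449, so x_1* = 247/(7.32 + 12·0.856449) = 14.0362 and x_2* = 0.856449·14.0362 = 12.0213.

x_2* = 12.0213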